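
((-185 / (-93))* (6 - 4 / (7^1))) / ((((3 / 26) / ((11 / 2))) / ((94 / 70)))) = 9449726 / 13671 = 691.22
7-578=-571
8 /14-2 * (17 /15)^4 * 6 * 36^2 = -112249724 /4375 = -25657.08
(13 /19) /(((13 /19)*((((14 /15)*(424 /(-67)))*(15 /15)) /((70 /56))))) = -5025 /23744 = -0.21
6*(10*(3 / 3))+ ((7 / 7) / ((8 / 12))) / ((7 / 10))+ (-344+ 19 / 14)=-561 / 2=-280.50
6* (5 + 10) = 90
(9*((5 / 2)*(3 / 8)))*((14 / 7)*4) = 135 / 2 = 67.50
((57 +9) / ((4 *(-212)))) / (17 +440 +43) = -33 / 212000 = -0.00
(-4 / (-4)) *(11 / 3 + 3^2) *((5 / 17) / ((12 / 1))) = 0.31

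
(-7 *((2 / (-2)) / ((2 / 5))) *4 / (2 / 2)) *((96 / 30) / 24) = 28 / 3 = 9.33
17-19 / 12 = 185 / 12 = 15.42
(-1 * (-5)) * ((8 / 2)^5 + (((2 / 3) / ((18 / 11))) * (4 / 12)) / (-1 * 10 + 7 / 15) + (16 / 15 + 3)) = 1804232 / 351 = 5140.26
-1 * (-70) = 70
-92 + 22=-70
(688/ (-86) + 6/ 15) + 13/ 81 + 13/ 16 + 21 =93137/ 6480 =14.37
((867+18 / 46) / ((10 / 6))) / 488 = 5985 / 5612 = 1.07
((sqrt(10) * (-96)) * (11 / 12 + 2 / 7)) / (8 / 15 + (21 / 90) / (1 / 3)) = -24240 * sqrt(10) / 259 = -295.96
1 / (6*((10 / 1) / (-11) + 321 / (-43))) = -473 / 23766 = -0.02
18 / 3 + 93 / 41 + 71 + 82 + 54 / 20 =67227 / 410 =163.97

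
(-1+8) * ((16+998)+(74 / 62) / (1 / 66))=237132 / 31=7649.42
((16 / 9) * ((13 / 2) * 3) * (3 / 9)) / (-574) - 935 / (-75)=160747 / 12915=12.45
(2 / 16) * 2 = 1 / 4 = 0.25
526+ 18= 544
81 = 81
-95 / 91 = -1.04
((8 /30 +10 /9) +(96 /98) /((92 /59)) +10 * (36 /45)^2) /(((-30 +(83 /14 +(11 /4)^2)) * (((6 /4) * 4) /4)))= -2728384 /8037603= -0.34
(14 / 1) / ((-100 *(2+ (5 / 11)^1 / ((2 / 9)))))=-0.03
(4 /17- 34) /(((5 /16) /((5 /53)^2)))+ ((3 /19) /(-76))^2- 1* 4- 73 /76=-5.92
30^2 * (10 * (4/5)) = 7200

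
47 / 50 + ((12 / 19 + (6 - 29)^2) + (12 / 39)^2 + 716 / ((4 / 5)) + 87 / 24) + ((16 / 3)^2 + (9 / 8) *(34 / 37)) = 311961646469 / 213852600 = 1458.77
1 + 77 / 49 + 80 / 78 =982 / 273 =3.60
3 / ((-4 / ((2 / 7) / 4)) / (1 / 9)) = -1 / 168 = -0.01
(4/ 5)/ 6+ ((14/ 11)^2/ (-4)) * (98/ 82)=-26093/ 74415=-0.35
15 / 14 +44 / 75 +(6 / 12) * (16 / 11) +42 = 44.39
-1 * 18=-18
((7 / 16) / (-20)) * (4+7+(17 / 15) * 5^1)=-0.36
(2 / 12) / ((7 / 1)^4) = 0.00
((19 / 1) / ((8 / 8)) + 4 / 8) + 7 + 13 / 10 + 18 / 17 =2453 / 85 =28.86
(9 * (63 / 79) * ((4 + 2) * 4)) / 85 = 13608 / 6715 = 2.03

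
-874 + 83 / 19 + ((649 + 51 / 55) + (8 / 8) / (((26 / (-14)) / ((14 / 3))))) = -9056459 / 40755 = -222.22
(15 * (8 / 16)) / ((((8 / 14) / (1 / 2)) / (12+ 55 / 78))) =34685 / 416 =83.38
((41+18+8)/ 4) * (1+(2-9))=-100.50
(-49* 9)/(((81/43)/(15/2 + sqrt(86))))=-2107* sqrt(86)/9 - 10535/6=-3926.89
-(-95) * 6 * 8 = 4560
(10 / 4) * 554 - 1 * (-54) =1439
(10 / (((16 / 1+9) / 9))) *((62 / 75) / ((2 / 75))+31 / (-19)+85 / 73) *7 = 5335974 / 6935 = 769.43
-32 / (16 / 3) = -6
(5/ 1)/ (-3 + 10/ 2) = 5/ 2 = 2.50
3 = 3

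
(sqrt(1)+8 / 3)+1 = 14 / 3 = 4.67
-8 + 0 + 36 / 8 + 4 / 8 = -3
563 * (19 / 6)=1782.83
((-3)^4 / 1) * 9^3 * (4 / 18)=13122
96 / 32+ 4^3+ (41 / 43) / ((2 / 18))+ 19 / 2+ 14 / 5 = 37789 / 430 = 87.88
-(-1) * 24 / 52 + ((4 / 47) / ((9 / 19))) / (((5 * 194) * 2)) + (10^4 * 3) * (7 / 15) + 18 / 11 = 410781859217 / 29337165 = 14002.10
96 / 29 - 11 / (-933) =89887 / 27057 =3.32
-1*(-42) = 42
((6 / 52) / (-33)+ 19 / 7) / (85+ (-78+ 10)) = 5427 / 34034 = 0.16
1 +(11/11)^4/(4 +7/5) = 32/27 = 1.19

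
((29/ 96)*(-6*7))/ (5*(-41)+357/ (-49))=1421/ 23776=0.06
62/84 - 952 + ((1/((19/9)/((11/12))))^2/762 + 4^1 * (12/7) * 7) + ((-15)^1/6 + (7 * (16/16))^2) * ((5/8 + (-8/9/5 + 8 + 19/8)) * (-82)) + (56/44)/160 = -71454547734853/1694505120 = -42168.39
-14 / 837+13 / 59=10055 / 49383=0.20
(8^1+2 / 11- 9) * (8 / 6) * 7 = -84 / 11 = -7.64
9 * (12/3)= 36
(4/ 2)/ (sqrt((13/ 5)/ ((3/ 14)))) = sqrt(2730)/ 91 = 0.57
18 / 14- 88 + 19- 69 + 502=365.29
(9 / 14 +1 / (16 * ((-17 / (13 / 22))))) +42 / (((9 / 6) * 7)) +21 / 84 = 4.89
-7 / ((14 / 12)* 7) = -6 / 7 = -0.86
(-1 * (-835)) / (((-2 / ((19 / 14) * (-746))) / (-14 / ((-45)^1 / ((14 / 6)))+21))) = 495898651 / 54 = 9183308.35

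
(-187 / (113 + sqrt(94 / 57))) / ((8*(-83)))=1204467 / 483218696 - 187*sqrt(5358) / 483218696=0.00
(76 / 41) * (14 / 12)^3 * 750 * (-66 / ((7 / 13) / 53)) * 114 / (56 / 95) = -227431579375 / 82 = -2773555846.04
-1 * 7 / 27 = -7 / 27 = -0.26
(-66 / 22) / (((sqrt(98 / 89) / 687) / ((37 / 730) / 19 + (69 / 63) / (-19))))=11000931 * sqrt(178) / 1359260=107.98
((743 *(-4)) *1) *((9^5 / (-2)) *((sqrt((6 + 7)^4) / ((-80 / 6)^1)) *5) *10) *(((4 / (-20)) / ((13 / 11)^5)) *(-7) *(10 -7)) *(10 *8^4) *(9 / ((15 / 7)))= -17428279733400431.98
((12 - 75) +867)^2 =646416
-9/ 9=-1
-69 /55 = -1.25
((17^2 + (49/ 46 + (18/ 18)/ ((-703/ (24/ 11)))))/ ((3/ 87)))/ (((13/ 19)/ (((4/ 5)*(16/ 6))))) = 9575133232/ 365079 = 26227.57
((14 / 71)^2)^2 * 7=268912 / 25411681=0.01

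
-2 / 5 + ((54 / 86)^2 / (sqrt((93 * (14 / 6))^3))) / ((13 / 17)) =-0.40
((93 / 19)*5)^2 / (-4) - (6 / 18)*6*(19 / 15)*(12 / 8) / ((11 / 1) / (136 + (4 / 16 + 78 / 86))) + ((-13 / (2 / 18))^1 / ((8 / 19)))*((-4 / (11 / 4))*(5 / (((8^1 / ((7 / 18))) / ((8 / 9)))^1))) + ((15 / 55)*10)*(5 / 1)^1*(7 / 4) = -85.93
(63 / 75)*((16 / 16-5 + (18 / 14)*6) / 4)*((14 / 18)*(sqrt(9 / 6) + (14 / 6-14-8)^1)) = -5369 / 450 + 91*sqrt(6) / 300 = -11.19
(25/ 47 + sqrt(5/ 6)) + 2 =sqrt(30)/ 6 + 119/ 47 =3.44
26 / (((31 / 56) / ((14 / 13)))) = 1568 / 31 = 50.58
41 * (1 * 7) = 287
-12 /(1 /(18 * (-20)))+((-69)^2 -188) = 8893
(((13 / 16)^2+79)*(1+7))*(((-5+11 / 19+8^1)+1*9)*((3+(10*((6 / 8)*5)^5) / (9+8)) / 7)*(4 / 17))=2661851365707 / 22491136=118351.13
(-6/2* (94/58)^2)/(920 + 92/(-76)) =-41971/4893779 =-0.01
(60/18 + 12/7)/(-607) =-106/12747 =-0.01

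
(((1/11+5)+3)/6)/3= 89/198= 0.45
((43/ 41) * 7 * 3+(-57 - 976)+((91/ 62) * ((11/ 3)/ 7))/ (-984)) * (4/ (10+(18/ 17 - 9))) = -3145560031/ 1601460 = -1964.18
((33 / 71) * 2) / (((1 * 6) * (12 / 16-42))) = -4 / 1065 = -0.00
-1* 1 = -1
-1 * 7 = -7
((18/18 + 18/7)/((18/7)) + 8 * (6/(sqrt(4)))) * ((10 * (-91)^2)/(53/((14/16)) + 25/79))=10463913005/303039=34529.92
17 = 17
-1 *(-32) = 32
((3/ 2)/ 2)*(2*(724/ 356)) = 543/ 178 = 3.05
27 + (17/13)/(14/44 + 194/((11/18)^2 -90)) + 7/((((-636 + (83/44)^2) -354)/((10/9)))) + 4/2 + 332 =2020362154905577/5607695439099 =360.28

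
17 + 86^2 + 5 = 7418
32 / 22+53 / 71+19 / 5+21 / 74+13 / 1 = 5572731 / 288970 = 19.28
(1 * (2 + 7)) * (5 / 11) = 45 / 11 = 4.09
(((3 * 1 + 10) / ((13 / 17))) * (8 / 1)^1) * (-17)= -2312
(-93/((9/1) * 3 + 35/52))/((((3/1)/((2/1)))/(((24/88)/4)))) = -2418/15829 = -0.15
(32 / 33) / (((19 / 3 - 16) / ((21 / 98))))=-48 / 2233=-0.02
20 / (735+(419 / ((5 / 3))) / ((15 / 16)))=500 / 25079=0.02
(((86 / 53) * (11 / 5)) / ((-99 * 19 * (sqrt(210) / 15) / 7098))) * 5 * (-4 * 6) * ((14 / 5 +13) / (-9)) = -9185488 * sqrt(210) / 45315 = -2937.45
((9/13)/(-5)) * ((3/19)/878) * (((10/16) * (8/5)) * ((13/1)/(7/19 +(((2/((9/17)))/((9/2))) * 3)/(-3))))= 2187/3182750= 0.00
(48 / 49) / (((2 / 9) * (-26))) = -108 / 637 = -0.17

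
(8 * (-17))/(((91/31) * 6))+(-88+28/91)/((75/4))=-16924/1365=-12.40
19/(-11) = -19/11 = -1.73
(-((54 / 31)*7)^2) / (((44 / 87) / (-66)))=18646362 / 961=19403.08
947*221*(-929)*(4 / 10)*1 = -388855246 / 5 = -77771049.20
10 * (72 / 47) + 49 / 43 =16.46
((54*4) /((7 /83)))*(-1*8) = -143424 /7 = -20489.14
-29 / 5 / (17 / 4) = -1.36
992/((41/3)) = 2976/41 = 72.59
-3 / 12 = -1 / 4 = -0.25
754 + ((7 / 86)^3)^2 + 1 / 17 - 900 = -1003731308372383 / 6877642997312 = -145.94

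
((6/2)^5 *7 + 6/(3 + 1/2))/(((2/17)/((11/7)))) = 2228853/98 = 22743.40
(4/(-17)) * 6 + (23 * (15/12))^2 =224441/272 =825.15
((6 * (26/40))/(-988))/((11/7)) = -21/8360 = -0.00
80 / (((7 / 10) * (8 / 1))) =14.29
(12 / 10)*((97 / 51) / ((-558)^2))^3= 912673 / 3336833030784075465120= 0.00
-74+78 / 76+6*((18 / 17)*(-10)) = -88181 / 646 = -136.50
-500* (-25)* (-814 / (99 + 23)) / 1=-5087500 / 61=-83401.64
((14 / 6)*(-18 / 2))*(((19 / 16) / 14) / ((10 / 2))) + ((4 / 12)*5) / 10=-91 / 480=-0.19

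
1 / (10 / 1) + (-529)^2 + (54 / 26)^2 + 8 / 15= 1418818951 / 5070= 279845.95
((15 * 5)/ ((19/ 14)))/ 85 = 210/ 323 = 0.65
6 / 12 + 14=29 / 2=14.50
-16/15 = -1.07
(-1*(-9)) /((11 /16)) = 144 /11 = 13.09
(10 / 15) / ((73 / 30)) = 20 / 73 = 0.27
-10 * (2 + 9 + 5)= -160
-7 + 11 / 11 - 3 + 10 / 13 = -8.23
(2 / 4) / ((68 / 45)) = 45 / 136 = 0.33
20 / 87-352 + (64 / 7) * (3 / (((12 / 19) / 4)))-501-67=-454348 / 609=-746.06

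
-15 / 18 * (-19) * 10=475 / 3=158.33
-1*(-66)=66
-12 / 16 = -3 / 4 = -0.75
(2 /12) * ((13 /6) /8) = 13 /288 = 0.05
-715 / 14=-51.07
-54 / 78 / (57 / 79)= -237 / 247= -0.96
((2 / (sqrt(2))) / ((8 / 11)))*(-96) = -132*sqrt(2) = -186.68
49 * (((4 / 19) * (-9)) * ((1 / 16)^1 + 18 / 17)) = -134505 / 1292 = -104.11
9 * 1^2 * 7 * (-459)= -28917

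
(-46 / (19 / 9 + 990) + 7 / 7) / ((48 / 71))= 604565 / 428592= 1.41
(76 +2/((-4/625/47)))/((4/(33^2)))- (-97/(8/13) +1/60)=-59667349/15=-3977823.27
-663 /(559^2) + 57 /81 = 455326 /648999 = 0.70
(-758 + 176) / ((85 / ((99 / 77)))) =-5238 / 595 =-8.80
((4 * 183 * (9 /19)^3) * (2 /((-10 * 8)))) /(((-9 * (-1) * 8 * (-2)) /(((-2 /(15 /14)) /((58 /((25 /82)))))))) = -0.00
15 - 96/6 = -1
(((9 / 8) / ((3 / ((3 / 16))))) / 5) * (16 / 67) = 9 / 2680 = 0.00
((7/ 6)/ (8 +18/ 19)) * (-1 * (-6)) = 133/ 170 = 0.78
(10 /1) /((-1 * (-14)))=5 /7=0.71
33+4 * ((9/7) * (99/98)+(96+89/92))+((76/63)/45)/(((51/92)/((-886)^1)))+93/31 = 62933299091/162947295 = 386.22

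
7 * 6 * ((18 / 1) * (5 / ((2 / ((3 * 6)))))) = 34020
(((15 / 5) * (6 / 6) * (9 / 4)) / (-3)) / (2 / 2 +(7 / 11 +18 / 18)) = -99 / 116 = -0.85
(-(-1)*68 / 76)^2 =289 / 361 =0.80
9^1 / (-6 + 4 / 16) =-36 / 23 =-1.57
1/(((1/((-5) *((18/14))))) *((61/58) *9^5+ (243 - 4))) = -2610/25310957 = -0.00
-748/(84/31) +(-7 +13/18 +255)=-3443/126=-27.33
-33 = -33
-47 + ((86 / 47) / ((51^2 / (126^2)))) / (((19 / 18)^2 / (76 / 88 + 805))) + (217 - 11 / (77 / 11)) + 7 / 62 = 193043009355199 / 23409132362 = 8246.48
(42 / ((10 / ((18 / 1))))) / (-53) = -378 / 265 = -1.43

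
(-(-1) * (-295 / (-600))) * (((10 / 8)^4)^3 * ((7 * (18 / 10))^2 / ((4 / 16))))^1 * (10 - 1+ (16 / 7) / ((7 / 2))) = 1471658203125 / 33554432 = 43858.83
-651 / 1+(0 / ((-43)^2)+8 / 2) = -647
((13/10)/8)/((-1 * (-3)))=13/240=0.05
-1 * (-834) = 834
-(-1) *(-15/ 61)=-15/ 61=-0.25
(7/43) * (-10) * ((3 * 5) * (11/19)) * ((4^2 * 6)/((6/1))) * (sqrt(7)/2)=-92400 * sqrt(7)/817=-299.23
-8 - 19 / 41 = -347 / 41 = -8.46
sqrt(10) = 3.16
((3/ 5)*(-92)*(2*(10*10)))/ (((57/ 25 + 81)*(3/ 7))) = -322000/ 1041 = -309.32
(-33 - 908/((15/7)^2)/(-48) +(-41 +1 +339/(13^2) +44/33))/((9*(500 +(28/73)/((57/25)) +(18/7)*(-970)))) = 290361363817/79509353274000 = 0.00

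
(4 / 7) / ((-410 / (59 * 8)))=-944 / 1435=-0.66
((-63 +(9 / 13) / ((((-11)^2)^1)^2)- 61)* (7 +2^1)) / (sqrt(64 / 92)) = -1338.04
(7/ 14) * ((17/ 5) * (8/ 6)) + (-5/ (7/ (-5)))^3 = 246037/ 5145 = 47.82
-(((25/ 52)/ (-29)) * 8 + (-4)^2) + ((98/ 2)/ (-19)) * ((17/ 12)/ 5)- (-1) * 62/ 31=-6273961/ 429780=-14.60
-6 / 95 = -0.06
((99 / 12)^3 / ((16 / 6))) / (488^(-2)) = 401164731 / 8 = 50145591.38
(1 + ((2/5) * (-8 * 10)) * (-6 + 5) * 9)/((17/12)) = 204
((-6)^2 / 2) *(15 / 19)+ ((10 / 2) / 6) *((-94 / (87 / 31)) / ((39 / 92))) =-9985850 / 193401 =-51.63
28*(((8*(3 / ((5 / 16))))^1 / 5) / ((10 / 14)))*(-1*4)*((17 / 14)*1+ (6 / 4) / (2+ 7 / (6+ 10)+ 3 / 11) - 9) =17418.51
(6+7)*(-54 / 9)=-78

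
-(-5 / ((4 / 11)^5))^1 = 805255 / 1024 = 786.38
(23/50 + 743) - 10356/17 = 114141/850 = 134.28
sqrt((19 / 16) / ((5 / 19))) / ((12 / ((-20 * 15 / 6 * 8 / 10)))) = -19 * sqrt(5) / 6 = -7.08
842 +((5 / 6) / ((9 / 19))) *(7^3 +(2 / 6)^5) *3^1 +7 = 5815888 / 2187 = 2659.30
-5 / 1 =-5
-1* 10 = -10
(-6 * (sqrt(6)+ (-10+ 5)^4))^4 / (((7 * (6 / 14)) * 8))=52735185000 * sqrt(6)+ 8240505470694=8369679765435.27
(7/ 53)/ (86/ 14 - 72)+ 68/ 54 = 1.26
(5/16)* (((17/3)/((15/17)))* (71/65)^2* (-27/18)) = -1456849/405600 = -3.59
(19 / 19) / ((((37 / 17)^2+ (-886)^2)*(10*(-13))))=-289 / 29492477690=-0.00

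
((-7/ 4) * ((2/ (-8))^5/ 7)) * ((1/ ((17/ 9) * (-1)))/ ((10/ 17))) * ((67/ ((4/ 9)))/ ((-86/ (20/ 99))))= 603/ 7749632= 0.00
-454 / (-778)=227 / 389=0.58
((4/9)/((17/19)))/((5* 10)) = 38/3825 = 0.01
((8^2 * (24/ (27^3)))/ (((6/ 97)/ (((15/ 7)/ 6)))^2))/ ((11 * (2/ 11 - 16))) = -3763600/ 251725887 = -0.01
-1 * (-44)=44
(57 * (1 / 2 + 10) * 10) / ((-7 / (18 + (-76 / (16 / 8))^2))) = -1250010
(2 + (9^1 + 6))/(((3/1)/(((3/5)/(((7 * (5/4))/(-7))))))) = -68/25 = -2.72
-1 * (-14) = 14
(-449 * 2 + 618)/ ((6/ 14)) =-1960/ 3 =-653.33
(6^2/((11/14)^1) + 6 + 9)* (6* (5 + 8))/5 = 52182/55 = 948.76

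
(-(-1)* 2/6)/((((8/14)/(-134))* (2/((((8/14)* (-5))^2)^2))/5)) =-13400000/1029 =-13022.35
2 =2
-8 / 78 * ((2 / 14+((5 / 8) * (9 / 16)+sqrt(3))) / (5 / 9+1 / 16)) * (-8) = 5316 / 8099+1536 * sqrt(3) / 1157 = 2.96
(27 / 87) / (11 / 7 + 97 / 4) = 84 / 6989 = 0.01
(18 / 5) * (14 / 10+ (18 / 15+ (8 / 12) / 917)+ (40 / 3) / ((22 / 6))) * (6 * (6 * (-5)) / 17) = -203839848 / 857395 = -237.74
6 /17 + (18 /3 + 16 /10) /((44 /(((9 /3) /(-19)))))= 609 /1870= 0.33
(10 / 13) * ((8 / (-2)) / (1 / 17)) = -680 / 13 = -52.31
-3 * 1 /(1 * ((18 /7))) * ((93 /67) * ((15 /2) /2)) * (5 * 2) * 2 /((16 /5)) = -81375 /2144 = -37.95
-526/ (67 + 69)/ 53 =-263/ 3604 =-0.07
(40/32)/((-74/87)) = -435/296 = -1.47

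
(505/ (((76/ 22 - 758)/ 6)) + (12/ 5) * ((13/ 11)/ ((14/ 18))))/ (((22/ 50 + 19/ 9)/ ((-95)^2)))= -9575209125/ 7336868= -1305.08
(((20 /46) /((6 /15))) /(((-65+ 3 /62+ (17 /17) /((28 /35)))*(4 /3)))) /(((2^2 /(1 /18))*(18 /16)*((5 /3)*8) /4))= -155 /3270186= -0.00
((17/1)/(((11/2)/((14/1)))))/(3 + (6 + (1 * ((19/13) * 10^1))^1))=6188/3377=1.83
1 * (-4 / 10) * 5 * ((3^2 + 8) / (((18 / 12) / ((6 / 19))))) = -136 / 19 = -7.16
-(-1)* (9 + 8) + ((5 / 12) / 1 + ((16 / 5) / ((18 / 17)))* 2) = 4223 / 180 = 23.46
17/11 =1.55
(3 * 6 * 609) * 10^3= 10962000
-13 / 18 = -0.72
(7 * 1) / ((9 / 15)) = 35 / 3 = 11.67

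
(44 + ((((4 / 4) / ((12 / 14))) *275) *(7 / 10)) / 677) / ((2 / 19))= 6842869 / 16248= 421.15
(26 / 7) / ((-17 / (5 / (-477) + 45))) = -557960 / 56763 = -9.83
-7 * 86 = -602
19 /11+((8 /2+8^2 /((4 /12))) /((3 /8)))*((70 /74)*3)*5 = 3019103 /407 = 7417.94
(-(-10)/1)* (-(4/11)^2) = -160/121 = -1.32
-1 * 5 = -5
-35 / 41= -0.85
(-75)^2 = 5625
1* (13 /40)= 13 /40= 0.32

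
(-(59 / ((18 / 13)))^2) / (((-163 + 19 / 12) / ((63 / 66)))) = 316771 / 29502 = 10.74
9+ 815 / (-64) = -239 / 64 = -3.73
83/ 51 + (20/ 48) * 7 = 309/ 68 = 4.54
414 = 414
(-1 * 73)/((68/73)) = -5329/68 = -78.37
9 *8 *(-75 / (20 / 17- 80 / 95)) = -16150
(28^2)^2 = 614656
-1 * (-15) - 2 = 13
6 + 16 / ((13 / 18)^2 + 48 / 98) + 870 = 14319948 / 16057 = 891.82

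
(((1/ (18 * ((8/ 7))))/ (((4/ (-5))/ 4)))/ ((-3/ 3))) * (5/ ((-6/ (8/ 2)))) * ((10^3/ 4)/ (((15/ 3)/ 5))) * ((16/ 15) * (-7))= 122500/ 81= 1512.35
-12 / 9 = -1.33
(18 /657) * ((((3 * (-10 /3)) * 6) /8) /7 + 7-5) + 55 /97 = 29366 /49567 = 0.59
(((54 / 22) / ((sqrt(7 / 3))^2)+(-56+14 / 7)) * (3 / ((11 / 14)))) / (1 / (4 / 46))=-48924 / 2783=-17.58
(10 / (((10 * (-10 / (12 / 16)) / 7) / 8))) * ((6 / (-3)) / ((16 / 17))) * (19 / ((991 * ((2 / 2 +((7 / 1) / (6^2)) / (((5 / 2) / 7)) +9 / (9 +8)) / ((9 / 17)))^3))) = 4743110925 / 1666212045713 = 0.00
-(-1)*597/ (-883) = -597/ 883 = -0.68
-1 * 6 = -6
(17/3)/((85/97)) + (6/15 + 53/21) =986/105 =9.39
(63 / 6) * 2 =21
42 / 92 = 21 / 46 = 0.46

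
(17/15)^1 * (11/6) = 187/90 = 2.08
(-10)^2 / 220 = 5 / 11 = 0.45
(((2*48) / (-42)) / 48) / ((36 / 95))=-95 / 756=-0.13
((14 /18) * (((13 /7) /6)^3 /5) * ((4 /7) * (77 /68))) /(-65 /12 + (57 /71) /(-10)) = -1715857 /3160030482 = -0.00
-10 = -10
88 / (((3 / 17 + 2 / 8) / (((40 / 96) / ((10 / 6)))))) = 1496 / 29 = 51.59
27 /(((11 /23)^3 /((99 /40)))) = 2956581 /4840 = 610.86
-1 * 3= -3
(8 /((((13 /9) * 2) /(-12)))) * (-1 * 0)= 0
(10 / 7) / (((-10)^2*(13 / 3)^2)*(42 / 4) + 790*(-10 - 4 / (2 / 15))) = -3 / 24955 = -0.00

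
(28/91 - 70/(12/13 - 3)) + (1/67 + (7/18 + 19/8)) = 6921563/188136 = 36.79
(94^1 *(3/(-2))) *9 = -1269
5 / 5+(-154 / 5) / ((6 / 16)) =-1217 / 15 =-81.13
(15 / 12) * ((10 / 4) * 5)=125 / 8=15.62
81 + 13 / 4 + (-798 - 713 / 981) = -2803607 / 3924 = -714.48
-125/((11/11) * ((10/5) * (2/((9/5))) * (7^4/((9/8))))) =-2025/76832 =-0.03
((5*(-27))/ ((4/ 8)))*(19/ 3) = -1710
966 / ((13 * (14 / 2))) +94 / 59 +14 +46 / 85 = 1743952 / 65195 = 26.75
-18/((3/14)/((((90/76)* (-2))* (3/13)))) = 11340/247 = 45.91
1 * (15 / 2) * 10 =75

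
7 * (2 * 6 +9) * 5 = 735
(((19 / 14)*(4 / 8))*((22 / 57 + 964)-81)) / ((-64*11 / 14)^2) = 352471 / 1486848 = 0.24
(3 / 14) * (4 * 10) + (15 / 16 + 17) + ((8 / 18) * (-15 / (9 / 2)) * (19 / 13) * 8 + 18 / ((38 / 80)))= 35166661 / 746928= 47.08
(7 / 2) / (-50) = -7 / 100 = -0.07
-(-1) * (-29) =-29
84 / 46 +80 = 1882 / 23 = 81.83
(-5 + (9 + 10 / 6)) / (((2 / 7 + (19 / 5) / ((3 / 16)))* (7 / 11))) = 935 / 2158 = 0.43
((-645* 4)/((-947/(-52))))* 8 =-1073280/947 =-1133.35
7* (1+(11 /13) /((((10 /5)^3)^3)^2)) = 23855181 /3407872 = 7.00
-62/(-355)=62/355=0.17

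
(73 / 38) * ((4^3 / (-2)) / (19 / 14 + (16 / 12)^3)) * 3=-1324512 / 26771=-49.48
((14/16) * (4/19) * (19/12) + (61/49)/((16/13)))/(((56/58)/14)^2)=2577665/9408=273.99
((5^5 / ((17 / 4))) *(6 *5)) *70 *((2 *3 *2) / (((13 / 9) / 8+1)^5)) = 195039697305600 / 24137569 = 8080337.22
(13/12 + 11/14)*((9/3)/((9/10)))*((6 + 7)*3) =10205/42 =242.98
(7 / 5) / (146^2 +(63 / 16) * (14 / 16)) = 896 / 13644445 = 0.00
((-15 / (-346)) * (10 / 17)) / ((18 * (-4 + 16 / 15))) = -125 / 258808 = -0.00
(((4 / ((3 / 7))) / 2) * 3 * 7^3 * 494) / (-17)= -139540.47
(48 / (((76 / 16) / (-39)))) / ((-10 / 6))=22464 / 95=236.46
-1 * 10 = -10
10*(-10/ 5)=-20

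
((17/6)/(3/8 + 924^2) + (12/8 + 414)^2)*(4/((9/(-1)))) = -14150032015385/184415697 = -76729.00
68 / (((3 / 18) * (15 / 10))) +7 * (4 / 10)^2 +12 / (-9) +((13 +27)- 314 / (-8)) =105311 / 300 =351.04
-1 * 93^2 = -8649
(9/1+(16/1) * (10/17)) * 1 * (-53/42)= -16589/714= -23.23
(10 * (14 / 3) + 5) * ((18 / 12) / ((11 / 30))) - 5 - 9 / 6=4507 / 22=204.86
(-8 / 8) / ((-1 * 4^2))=1 / 16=0.06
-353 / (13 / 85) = -30005 / 13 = -2308.08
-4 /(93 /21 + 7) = -7 /20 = -0.35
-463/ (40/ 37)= -17131/ 40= -428.28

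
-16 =-16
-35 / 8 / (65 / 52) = -7 / 2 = -3.50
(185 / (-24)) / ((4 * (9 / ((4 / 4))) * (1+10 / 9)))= -185 / 1824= -0.10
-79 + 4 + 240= 165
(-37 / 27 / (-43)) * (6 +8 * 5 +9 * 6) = 3700 / 1161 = 3.19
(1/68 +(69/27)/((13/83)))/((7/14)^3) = 259858/1989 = 130.65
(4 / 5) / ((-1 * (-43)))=4 / 215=0.02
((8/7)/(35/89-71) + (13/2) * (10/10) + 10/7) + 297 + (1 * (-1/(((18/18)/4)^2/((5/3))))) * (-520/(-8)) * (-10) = 17638.25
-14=-14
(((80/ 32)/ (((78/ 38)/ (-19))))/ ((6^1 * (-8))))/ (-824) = -0.00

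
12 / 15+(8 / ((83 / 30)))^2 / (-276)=609788 / 792235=0.77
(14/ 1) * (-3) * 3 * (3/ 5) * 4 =-1512/ 5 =-302.40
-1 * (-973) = 973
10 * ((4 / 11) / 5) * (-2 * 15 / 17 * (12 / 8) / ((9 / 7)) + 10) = 1080 / 187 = 5.78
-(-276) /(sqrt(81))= 92 /3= 30.67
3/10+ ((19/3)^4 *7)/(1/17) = 155082233/810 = 191459.55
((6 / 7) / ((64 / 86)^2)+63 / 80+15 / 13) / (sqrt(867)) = 270937* sqrt(3) / 3960320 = 0.12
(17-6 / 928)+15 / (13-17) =6145 / 464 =13.24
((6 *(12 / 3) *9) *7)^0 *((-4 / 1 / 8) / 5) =-1 / 10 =-0.10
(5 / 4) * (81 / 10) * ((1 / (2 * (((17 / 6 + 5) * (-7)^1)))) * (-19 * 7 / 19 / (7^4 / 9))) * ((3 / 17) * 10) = 32805 / 7673596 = 0.00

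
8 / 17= 0.47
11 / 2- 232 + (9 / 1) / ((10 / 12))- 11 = -2267 / 10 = -226.70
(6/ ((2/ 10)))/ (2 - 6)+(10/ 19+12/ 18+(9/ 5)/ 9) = -3481/ 570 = -6.11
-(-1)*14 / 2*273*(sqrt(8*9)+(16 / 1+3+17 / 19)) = 11466*sqrt(2)+722358 / 19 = 54234.21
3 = 3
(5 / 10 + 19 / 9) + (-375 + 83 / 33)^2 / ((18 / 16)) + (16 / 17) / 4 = 41098316327 / 333234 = 123331.70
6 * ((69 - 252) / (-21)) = 366 / 7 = 52.29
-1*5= -5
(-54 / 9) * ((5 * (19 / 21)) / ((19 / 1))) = -10 / 7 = -1.43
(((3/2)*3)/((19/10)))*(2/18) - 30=-565/19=-29.74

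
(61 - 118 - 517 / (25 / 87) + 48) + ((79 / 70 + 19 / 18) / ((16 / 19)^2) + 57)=-1748.08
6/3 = 2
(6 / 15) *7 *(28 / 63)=56 / 45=1.24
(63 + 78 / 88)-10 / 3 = 7993 / 132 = 60.55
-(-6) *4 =24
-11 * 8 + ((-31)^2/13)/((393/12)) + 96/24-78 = -272042/1703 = -159.74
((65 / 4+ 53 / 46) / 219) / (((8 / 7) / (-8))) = -11207 / 20148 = -0.56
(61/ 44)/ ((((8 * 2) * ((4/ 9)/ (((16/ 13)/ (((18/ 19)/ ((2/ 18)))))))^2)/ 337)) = 7421077/ 2409264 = 3.08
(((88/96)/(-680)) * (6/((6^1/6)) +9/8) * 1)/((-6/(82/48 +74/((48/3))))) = 0.01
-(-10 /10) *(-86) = -86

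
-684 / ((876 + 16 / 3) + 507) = -0.49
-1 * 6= -6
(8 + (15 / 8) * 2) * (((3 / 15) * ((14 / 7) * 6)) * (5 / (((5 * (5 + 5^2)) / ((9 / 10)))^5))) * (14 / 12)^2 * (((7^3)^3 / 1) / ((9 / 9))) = 7527682910601 / 125000000000000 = 0.06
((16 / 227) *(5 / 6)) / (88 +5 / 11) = 440 / 662613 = 0.00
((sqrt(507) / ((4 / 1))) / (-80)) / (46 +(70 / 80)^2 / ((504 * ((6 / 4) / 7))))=-0.00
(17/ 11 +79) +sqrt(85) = sqrt(85) +886/ 11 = 89.76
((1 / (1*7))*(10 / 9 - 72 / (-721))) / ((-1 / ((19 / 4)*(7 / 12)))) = -74651 / 155736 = -0.48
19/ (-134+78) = -19/ 56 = -0.34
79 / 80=0.99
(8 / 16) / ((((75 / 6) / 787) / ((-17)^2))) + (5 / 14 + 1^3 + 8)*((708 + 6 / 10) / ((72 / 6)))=13510363 / 1400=9650.26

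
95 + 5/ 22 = 2095/ 22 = 95.23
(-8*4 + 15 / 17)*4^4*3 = -406272 / 17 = -23898.35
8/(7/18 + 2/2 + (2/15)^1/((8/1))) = 1440/253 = 5.69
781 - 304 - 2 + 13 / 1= 488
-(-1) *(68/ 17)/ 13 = 4/ 13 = 0.31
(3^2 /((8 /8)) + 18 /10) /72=3 /20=0.15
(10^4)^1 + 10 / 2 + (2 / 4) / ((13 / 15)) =260145 / 26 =10005.58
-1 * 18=-18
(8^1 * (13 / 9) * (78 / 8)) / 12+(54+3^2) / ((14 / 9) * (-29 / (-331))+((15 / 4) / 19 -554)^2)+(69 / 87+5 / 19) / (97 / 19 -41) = 8792112197466727849 / 939361578843161430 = 9.36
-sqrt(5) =-2.24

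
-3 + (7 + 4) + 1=9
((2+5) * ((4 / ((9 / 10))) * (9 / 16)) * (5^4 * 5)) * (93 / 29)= 10171875 / 58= 175377.16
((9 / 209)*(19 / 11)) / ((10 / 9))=0.07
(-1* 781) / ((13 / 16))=-12496 / 13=-961.23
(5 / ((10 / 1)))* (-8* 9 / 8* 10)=-45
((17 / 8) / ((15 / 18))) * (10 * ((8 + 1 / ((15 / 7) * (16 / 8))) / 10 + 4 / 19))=100181 / 3800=26.36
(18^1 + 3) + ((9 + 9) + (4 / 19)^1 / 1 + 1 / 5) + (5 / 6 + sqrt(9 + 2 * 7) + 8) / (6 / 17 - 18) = 1330721 / 34200 - 17 * sqrt(23) / 300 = 38.64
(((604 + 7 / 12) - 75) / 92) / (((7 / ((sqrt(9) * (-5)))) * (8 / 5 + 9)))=-158875 / 136528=-1.16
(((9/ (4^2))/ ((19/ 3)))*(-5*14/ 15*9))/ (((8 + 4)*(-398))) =189/ 241984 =0.00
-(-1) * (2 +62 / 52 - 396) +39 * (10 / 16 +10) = 2243 / 104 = 21.57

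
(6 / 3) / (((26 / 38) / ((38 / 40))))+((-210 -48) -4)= -33699 / 130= -259.22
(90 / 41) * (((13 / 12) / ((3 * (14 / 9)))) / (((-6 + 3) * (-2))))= 195 / 2296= 0.08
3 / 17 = 0.18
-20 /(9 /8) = -160 /9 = -17.78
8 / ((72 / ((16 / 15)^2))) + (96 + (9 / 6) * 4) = 206806 / 2025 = 102.13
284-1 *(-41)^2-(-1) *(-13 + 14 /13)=-18316 /13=-1408.92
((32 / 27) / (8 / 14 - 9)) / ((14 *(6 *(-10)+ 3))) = 16 / 90801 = 0.00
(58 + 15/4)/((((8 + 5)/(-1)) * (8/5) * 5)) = -19/32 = -0.59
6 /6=1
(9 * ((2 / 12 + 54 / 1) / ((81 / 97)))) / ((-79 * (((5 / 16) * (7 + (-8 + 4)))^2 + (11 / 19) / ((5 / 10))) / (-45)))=383344000 / 2347959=163.27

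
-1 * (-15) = 15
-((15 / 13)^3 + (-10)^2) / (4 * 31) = -223075 / 272428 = -0.82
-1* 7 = -7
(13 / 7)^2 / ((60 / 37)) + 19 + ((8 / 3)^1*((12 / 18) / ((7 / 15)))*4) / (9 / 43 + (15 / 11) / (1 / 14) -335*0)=588219977 / 26839260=21.92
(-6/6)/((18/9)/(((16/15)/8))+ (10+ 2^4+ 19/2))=-2/101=-0.02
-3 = -3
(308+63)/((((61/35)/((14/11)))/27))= 4908330/671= 7314.95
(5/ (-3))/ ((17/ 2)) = -10/ 51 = -0.20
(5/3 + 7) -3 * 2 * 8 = -118/3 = -39.33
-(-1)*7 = 7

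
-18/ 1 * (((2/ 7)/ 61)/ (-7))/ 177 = 12/ 176351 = 0.00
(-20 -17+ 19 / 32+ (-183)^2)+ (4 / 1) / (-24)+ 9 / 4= 33454.68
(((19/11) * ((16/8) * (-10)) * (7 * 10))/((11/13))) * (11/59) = -345800/649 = -532.82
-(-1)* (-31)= -31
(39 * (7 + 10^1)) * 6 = 3978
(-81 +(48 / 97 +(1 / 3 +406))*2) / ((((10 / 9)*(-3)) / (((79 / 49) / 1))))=-16843037 / 47530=-354.37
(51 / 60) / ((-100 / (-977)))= 16609 / 2000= 8.30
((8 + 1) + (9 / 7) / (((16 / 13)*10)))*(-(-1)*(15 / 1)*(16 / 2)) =30591 / 28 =1092.54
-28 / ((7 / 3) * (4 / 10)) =-30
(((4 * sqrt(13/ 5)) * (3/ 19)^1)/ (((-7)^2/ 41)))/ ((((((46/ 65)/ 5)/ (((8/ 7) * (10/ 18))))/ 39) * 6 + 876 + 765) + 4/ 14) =4157400 * sqrt(65)/ 64560912269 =0.00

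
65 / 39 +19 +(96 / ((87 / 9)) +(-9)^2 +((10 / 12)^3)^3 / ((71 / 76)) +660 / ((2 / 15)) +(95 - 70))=26387771308387 / 5187494016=5086.81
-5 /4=-1.25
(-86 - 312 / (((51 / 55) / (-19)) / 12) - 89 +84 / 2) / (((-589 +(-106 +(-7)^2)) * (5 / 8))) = -274084 / 1445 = -189.68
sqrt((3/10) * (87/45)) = sqrt(58)/10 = 0.76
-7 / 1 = -7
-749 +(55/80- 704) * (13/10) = -266129/160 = -1663.31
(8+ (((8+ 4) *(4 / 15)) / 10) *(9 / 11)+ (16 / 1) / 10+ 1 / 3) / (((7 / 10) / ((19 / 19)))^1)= 16822 / 1155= 14.56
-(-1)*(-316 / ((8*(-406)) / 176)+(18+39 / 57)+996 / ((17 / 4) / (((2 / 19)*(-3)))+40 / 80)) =-49245829 / 1199527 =-41.05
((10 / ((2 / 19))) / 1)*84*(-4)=-31920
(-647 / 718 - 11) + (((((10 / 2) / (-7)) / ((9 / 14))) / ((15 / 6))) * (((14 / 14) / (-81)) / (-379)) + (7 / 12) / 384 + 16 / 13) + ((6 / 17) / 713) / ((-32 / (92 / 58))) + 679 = 668.33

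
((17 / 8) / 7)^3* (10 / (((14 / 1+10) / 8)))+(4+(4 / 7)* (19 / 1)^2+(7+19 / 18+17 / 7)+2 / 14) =174654815 / 790272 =221.01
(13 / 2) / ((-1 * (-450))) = 13 / 900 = 0.01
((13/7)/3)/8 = 13/168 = 0.08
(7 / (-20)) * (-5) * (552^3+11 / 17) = 20015396429 / 68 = 294344065.13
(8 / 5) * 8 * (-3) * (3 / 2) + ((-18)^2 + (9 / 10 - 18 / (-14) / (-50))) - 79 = 32948 / 175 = 188.27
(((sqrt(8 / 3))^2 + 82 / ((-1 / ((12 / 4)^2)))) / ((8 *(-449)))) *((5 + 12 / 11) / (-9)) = -73901 / 533412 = -0.14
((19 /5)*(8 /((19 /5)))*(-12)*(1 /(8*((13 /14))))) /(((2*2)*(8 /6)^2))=-189 /104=-1.82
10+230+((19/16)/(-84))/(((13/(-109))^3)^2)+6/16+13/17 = -4670.80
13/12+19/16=109/48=2.27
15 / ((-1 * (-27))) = 5 / 9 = 0.56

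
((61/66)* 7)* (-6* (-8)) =3416/11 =310.55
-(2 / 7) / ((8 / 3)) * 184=-138 / 7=-19.71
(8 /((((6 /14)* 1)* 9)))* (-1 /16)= -7 /54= -0.13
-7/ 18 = -0.39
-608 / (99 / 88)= -4864 / 9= -540.44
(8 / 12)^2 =0.44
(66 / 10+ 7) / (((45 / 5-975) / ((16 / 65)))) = -544 / 156975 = -0.00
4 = 4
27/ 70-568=-39733/ 70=-567.61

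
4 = 4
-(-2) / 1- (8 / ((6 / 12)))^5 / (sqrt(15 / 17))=2- 1048576*sqrt(255) / 15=-1116292.40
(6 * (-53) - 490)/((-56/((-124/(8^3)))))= -3131/896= -3.49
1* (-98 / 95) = -98 / 95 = -1.03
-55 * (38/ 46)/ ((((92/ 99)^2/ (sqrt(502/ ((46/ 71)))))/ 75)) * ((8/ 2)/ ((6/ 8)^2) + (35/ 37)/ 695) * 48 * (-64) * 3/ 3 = 5394935751480000 * sqrt(409883)/ 1439222263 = 2399873563.91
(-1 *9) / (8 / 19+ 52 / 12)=-513 / 271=-1.89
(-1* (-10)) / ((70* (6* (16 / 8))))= 1 / 84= 0.01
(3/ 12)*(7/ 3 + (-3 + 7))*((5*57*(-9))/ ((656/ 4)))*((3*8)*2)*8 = -389880/ 41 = -9509.27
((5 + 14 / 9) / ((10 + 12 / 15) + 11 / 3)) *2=590 / 651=0.91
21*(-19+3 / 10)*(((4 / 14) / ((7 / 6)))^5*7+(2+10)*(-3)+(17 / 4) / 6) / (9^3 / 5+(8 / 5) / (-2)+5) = 6390450701107 / 69177612000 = 92.38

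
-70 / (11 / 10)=-700 / 11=-63.64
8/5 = 1.60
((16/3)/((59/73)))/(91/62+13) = 72416/158769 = 0.46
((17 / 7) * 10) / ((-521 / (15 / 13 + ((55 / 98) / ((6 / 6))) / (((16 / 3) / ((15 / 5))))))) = -0.07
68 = 68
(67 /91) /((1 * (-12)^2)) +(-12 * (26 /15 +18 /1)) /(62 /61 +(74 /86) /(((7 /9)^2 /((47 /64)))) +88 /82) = -1744066912345661 /23084967512880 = -75.55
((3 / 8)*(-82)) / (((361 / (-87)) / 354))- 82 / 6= 5652629 / 2166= 2609.71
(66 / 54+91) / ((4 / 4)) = 830 / 9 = 92.22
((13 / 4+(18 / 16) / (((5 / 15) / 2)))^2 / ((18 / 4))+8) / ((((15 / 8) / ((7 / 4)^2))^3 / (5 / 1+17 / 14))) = 8285851 / 10125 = 818.36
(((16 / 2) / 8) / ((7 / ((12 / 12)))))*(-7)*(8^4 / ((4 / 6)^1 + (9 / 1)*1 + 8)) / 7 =-12288 / 371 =-33.12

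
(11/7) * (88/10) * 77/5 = 5324/25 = 212.96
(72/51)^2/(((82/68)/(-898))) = -1034496/697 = -1484.21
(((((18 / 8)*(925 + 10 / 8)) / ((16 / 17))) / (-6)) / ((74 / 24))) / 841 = -566865 / 3982976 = -0.14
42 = 42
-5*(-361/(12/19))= 34295/12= 2857.92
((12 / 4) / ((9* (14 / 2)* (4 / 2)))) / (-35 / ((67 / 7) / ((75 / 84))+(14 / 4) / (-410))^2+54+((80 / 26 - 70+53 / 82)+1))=-342666213279 / 166684829700683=-0.00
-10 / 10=-1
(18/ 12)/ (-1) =-3/ 2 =-1.50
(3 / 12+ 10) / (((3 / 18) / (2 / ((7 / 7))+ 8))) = 615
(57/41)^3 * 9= 1666737/68921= 24.18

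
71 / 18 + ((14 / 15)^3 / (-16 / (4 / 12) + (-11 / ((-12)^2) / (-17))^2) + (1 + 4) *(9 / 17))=72337308196747 / 11002599915750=6.57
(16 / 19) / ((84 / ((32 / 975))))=0.00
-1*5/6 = -5/6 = -0.83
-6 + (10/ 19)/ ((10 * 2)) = -5.97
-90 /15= -6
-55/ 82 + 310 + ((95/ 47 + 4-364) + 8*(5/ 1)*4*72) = 44210585/ 3854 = 11471.35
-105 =-105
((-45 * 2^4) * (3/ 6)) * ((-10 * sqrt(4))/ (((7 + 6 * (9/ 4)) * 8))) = 1800/ 41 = 43.90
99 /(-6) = -33 /2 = -16.50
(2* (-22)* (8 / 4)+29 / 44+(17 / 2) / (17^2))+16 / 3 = -183959 / 2244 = -81.98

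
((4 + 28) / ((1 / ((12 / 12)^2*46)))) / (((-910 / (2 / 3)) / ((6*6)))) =-17664 / 455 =-38.82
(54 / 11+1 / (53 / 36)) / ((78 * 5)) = 543 / 37895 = 0.01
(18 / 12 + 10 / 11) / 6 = 53 / 132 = 0.40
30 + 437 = 467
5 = 5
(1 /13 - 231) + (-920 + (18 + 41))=-14195 /13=-1091.92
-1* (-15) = 15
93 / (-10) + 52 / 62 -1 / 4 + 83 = 46059 / 620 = 74.29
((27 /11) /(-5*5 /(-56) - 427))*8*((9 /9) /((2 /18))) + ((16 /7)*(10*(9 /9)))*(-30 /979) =-182479872 /163697611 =-1.11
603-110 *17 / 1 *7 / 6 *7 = -44006 / 3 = -14668.67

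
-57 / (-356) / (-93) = -19 / 11036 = -0.00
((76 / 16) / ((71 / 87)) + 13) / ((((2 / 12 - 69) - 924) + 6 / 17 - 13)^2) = 13902345 / 746802742151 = 0.00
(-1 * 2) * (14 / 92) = -7 / 23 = -0.30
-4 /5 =-0.80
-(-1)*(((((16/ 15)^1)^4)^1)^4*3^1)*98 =1807780919223536058368/ 2189469451904296875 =825.67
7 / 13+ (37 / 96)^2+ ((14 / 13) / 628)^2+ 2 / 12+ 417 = 417.85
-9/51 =-3/17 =-0.18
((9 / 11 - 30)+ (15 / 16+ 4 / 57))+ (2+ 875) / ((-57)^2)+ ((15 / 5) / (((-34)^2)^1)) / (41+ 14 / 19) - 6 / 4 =-3853381950703 / 131048908848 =-29.40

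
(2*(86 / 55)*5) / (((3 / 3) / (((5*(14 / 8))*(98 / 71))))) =147490 / 781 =188.85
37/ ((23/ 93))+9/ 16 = 55263/ 368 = 150.17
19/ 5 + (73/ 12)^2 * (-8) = -26303/ 90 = -292.26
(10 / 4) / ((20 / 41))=41 / 8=5.12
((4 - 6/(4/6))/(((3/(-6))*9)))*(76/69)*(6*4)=6080/207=29.37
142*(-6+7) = 142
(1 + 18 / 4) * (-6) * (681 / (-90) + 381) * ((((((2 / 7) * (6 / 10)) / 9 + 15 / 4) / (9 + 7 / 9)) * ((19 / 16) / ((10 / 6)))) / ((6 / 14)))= -1010857893 / 128000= -7897.33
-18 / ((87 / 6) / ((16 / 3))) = -192 / 29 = -6.62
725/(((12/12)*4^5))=725/1024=0.71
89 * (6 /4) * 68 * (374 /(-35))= -3395172 /35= -97004.91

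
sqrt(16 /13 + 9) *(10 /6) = 5 *sqrt(1729) /39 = 5.33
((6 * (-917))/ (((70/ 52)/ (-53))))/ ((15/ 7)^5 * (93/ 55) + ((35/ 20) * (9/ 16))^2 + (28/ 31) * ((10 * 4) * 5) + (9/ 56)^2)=25425897427746816/ 30287223662975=839.49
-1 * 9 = -9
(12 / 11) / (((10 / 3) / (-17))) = -306 / 55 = -5.56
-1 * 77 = -77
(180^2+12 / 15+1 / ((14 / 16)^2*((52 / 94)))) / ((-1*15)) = -34401356 / 15925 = -2160.21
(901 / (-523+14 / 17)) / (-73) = 15317 / 648021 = 0.02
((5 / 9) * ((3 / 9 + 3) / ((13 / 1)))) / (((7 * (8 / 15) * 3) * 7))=125 / 68796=0.00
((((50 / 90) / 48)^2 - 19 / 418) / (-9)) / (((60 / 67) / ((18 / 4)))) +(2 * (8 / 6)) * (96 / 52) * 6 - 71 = -132698208293 / 3202467840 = -41.44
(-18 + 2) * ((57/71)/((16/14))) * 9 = -7182/71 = -101.15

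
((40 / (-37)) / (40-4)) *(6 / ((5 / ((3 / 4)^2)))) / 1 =-0.02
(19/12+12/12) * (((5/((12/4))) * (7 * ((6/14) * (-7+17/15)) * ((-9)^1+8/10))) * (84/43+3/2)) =2145.92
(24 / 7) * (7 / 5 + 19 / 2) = 1308 / 35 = 37.37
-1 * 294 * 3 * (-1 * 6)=5292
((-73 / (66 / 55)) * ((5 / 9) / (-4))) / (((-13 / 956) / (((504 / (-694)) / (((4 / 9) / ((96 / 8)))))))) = 54958050 / 4511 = 12183.12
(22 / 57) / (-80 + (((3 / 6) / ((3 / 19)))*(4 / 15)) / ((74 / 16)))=-6105 / 1262512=-0.00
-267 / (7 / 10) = -2670 / 7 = -381.43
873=873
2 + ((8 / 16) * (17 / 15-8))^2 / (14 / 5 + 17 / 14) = 124843 / 25290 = 4.94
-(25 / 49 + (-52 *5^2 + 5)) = 63430 / 49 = 1294.49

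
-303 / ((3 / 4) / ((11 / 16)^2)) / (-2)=12221 / 128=95.48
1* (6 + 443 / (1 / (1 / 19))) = 557 / 19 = 29.32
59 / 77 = 0.77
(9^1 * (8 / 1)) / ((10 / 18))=648 / 5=129.60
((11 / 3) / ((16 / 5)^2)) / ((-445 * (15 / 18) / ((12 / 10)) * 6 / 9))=-99 / 56960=-0.00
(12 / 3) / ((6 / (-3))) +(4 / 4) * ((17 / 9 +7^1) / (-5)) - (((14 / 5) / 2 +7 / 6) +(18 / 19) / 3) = -11389 / 1710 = -6.66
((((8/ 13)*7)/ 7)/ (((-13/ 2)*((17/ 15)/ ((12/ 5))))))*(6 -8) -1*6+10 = 12644/ 2873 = 4.40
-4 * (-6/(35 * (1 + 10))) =24/385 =0.06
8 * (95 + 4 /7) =5352 /7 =764.57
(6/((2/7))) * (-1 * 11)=-231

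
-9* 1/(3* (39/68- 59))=204/3973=0.05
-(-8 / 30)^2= -0.07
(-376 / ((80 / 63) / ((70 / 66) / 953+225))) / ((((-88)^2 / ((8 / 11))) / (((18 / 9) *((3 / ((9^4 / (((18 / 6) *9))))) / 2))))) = -116401187 / 1506910284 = -0.08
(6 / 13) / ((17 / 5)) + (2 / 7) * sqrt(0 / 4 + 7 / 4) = 30 / 221 + sqrt(7) / 7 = 0.51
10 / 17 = 0.59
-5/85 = -1/17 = -0.06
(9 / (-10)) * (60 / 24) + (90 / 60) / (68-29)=-115 / 52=-2.21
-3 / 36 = -1 / 12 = -0.08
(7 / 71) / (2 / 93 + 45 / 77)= 50127 / 308069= 0.16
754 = 754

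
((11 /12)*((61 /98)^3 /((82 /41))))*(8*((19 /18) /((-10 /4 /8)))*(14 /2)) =-47439029 /2268945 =-20.91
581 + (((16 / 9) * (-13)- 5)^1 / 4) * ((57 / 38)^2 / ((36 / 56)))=40061 / 72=556.40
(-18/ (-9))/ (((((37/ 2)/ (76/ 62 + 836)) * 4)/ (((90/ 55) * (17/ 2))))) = 3970962/ 12617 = 314.73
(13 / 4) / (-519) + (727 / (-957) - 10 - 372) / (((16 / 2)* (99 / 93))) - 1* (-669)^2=-19564007480309 / 43708104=-447605.95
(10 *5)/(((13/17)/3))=2550/13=196.15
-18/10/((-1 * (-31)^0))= 9/5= 1.80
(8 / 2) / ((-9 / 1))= -4 / 9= -0.44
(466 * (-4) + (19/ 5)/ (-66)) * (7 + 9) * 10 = -9842224/ 33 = -298249.21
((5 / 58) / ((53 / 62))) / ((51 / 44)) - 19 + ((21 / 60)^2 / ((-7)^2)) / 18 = -3558053071 / 188128800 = -18.91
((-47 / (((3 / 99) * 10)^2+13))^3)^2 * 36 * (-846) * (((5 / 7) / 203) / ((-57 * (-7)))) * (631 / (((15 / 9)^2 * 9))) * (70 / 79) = -230337893160882777630340910259806256 / 17911982975305950502885303328729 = -12859.43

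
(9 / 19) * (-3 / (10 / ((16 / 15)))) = -72 / 475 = -0.15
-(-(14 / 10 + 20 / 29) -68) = 10163 / 145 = 70.09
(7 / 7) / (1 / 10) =10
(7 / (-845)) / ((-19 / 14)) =98 / 16055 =0.01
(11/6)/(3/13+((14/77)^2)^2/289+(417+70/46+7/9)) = 41749733883/9553787978200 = 0.00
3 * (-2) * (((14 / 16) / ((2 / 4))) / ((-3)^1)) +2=11 / 2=5.50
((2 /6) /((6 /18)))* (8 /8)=1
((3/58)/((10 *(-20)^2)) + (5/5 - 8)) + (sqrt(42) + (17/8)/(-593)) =-963523221/137576000 + sqrt(42) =-0.52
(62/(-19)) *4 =-248/19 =-13.05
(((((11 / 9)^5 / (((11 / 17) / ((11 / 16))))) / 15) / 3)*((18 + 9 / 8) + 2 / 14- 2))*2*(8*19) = 50302830391 / 148803480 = 338.05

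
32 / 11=2.91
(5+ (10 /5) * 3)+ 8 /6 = 37 /3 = 12.33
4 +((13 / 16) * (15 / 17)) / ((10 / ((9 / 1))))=2527 / 544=4.65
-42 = -42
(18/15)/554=3/1385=0.00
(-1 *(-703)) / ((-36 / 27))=-2109 / 4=-527.25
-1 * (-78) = 78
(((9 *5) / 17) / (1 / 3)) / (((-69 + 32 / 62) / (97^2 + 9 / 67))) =-2638274220 / 2418097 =-1091.05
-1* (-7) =7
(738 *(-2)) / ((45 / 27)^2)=-13284 / 25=-531.36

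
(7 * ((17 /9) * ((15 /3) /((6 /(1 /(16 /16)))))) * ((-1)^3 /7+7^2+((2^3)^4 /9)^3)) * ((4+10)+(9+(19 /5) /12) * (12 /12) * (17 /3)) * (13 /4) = 639077068143733505 /2834352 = 225475547195.17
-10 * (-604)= 6040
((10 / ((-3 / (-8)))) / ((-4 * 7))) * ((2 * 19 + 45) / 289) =-1660 / 6069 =-0.27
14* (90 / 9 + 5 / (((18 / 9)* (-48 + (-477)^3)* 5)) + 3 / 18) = 735601582 / 5168161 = 142.33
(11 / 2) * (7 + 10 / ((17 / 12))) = 2629 / 34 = 77.32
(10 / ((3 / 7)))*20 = 1400 / 3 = 466.67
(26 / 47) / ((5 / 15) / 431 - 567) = -16809 / 17228555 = -0.00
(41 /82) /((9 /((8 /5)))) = 4 /45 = 0.09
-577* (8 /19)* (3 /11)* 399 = -290808 /11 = -26437.09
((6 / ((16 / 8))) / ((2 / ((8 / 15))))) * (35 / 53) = 28 / 53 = 0.53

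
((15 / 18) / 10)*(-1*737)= -737 / 12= -61.42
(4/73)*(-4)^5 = -4096/73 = -56.11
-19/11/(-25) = 19/275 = 0.07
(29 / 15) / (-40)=-29 / 600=-0.05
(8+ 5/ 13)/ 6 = 109/ 78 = 1.40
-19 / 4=-4.75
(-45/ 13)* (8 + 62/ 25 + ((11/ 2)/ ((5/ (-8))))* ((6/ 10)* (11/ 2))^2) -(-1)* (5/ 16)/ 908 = 1394994713/ 4721600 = 295.45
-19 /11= -1.73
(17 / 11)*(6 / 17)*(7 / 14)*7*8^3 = 977.45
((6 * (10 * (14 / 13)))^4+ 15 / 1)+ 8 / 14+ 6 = 17431881.80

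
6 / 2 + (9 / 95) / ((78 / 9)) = 7437 / 2470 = 3.01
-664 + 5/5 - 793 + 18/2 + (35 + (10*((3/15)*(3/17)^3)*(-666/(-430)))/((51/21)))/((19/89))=-437744908884/341183285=-1283.02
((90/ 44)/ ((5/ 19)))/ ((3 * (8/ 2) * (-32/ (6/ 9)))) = -19/ 1408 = -0.01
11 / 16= 0.69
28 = 28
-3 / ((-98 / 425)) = 1275 / 98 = 13.01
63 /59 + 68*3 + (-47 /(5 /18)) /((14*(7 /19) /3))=1541706 /14455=106.66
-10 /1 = -10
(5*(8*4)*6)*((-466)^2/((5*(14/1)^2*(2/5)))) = 26058720/49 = 531810.61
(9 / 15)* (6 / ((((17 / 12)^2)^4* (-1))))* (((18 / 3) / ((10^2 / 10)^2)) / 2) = -5804752896 / 871969680125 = -0.01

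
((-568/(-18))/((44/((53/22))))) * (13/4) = 48919/8712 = 5.62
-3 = -3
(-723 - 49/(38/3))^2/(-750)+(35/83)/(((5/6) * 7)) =-21105277401/29963000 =-704.38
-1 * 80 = -80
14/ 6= 7/ 3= 2.33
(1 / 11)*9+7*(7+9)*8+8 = 9953 / 11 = 904.82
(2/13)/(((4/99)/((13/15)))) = 33/10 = 3.30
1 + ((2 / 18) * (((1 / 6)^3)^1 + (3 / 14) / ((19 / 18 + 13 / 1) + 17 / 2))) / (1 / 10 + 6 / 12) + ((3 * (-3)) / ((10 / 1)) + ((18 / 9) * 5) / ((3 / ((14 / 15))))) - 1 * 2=50292461 / 41436360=1.21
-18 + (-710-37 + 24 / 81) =-20647 / 27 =-764.70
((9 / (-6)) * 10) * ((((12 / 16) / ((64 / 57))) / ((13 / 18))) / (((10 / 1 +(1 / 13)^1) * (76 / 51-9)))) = 1177335 / 6422144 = 0.18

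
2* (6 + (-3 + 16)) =38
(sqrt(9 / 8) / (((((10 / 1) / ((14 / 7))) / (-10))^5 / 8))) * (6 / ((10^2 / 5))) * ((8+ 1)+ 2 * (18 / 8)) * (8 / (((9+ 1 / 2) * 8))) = -7776 * sqrt(2) / 95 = -115.76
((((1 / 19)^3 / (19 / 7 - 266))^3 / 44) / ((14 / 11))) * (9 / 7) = -63 / 16160262137030962866824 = -0.00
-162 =-162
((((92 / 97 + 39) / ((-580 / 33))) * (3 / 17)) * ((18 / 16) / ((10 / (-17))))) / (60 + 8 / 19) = 2623995 / 206676736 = 0.01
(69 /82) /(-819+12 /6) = -69 /66994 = -0.00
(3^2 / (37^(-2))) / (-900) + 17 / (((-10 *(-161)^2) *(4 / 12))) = -35486359 / 2592100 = -13.69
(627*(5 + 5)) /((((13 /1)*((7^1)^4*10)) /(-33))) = -20691 /31213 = -0.66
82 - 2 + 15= 95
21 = 21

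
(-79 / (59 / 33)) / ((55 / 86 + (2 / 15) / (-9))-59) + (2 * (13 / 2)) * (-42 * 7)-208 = -161115259220 / 39986483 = -4029.24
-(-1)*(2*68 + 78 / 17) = 2390 / 17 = 140.59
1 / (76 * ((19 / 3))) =3 / 1444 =0.00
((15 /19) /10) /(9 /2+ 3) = 1 /95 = 0.01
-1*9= -9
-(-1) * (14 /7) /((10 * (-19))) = -1 /95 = -0.01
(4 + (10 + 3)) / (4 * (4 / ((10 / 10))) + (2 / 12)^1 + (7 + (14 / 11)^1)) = 1122 / 1613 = 0.70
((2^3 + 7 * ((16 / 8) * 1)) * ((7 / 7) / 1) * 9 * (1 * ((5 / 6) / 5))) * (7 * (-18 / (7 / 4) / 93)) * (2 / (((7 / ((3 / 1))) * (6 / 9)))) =-7128 / 217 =-32.85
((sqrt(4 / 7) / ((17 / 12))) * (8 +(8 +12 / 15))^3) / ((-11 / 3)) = -6096384 * sqrt(7) / 23375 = -690.03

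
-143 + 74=-69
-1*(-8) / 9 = 8 / 9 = 0.89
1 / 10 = 0.10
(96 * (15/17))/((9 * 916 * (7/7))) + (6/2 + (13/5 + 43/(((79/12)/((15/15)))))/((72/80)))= 36416311/2767923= 13.16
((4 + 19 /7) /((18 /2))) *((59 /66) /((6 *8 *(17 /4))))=2773 /848232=0.00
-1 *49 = -49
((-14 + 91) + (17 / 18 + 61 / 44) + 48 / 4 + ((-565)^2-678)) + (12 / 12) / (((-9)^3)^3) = 5431668789175615 / 17046501516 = 318638.33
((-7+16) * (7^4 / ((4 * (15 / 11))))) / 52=79233 / 1040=76.19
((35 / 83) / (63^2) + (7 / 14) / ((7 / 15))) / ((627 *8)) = 100855 / 472115952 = 0.00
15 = 15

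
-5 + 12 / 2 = 1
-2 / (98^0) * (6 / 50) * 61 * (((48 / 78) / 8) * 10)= -732 / 65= -11.26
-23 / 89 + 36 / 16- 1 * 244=-86155 / 356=-242.01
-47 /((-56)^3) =47 /175616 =0.00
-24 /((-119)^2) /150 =-4 /354025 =-0.00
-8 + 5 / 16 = -123 / 16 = -7.69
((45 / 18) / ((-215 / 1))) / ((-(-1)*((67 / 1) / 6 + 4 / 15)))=-15 / 14749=-0.00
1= 1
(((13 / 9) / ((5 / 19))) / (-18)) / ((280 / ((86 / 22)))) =-10621 / 2494800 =-0.00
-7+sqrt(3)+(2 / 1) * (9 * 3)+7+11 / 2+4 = sqrt(3)+127 / 2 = 65.23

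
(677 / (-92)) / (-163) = 677 / 14996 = 0.05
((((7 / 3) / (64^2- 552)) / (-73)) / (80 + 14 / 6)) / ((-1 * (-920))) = -7 / 58789714880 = -0.00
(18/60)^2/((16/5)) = 0.03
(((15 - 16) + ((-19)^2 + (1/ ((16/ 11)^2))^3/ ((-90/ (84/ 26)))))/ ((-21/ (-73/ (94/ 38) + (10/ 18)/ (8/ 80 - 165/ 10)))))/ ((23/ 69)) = 1206933939482287213/ 794340611850240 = 1519.42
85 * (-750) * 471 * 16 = -480420000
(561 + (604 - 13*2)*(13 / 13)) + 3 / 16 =18227 / 16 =1139.19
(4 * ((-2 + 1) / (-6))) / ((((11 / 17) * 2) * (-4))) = -17 / 132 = -0.13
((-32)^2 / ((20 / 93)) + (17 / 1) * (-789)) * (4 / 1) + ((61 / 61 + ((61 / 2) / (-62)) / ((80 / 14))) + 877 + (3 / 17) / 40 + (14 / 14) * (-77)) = -2850410759 / 84320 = -33804.68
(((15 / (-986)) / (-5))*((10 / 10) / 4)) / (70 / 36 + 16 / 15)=135 / 534412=0.00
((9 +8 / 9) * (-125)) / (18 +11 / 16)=-178000 / 2691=-66.15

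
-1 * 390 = -390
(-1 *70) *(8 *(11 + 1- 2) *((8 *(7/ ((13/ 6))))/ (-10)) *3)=564480/ 13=43421.54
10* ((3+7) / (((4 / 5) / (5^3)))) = 15625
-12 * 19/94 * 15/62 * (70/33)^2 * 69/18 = -5353250/528891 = -10.12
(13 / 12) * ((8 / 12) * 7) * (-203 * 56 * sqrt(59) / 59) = -517244 * sqrt(59) / 531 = -7482.16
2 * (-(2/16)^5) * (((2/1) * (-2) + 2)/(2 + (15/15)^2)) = 1/24576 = 0.00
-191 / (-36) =191 / 36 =5.31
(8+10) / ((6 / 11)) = 33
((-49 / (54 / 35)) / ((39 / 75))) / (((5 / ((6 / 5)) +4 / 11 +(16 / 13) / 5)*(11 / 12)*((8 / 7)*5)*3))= -300125 / 368838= -0.81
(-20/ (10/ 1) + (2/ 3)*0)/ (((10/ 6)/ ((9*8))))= -432/ 5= -86.40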